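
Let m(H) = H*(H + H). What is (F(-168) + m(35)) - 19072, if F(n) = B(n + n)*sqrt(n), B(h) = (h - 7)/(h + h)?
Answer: -16622 + 49*I*sqrt(42)/48 ≈ -16622.0 + 6.6158*I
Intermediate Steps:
B(h) = (-7 + h)/(2*h) (B(h) = (-7 + h)/((2*h)) = (-7 + h)*(1/(2*h)) = (-7 + h)/(2*h))
m(H) = 2*H**2 (m(H) = H*(2*H) = 2*H**2)
F(n) = (-7 + 2*n)/(4*sqrt(n)) (F(n) = ((-7 + (n + n))/(2*(n + n)))*sqrt(n) = ((-7 + 2*n)/(2*((2*n))))*sqrt(n) = ((1/(2*n))*(-7 + 2*n)/2)*sqrt(n) = ((-7 + 2*n)/(4*n))*sqrt(n) = (-7 + 2*n)/(4*sqrt(n)))
(F(-168) + m(35)) - 19072 = ((-7 + 2*(-168))/(4*sqrt(-168)) + 2*35**2) - 19072 = ((-I*sqrt(42)/84)*(-7 - 336)/4 + 2*1225) - 19072 = ((1/4)*(-I*sqrt(42)/84)*(-343) + 2450) - 19072 = (49*I*sqrt(42)/48 + 2450) - 19072 = (2450 + 49*I*sqrt(42)/48) - 19072 = -16622 + 49*I*sqrt(42)/48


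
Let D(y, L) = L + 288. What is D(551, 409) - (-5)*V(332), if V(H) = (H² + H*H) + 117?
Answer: 1103522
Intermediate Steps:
V(H) = 117 + 2*H² (V(H) = (H² + H²) + 117 = 2*H² + 117 = 117 + 2*H²)
D(y, L) = 288 + L
D(551, 409) - (-5)*V(332) = (288 + 409) - (-5)*(117 + 2*332²) = 697 - (-5)*(117 + 2*110224) = 697 - (-5)*(117 + 220448) = 697 - (-5)*220565 = 697 - 1*(-1102825) = 697 + 1102825 = 1103522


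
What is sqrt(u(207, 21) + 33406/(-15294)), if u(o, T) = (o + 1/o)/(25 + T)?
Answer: 2*sqrt(17909697134)/175881 ≈ 1.5218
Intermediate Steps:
u(o, T) = (o + 1/o)/(25 + T)
sqrt(u(207, 21) + 33406/(-15294)) = sqrt((1 + 207**2)/(207*(25 + 21)) + 33406/(-15294)) = sqrt((1/207)*(1 + 42849)/46 + 33406*(-1/15294)) = sqrt((1/207)*(1/46)*42850 - 16703/7647) = sqrt(21425/4761 - 16703/7647) = sqrt(28104664/12135789) = 2*sqrt(17909697134)/175881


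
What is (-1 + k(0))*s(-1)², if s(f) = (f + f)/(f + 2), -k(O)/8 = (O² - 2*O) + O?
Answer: -4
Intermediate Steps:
k(O) = -8*O² + 8*O (k(O) = -8*((O² - 2*O) + O) = -8*(O² - O) = -8*O² + 8*O)
s(f) = 2*f/(2 + f) (s(f) = (2*f)/(2 + f) = 2*f/(2 + f))
(-1 + k(0))*s(-1)² = (-1 + 8*0*(1 - 1*0))*(2*(-1)/(2 - 1))² = (-1 + 8*0*(1 + 0))*(2*(-1)/1)² = (-1 + 8*0*1)*(2*(-1)*1)² = (-1 + 0)*(-2)² = -1*4 = -4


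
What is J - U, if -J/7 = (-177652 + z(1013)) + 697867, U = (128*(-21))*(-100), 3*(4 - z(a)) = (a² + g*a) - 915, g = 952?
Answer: 732137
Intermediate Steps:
z(a) = 309 - 952*a/3 - a²/3 (z(a) = 4 - ((a² + 952*a) - 915)/3 = 4 - (-915 + a² + 952*a)/3 = 4 + (305 - 952*a/3 - a²/3) = 309 - 952*a/3 - a²/3)
U = 268800 (U = -2688*(-100) = 268800)
J = 1000937 (J = -7*((-177652 + (309 - 952/3*1013 - ⅓*1013²)) + 697867) = -7*((-177652 + (309 - 964376/3 - ⅓*1026169)) + 697867) = -7*((-177652 + (309 - 964376/3 - 1026169/3)) + 697867) = -7*((-177652 - 663206) + 697867) = -7*(-840858 + 697867) = -7*(-142991) = 1000937)
J - U = 1000937 - 1*268800 = 1000937 - 268800 = 732137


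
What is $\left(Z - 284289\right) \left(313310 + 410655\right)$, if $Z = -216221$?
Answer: $-362351722150$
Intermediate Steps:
$\left(Z - 284289\right) \left(313310 + 410655\right) = \left(-216221 - 284289\right) \left(313310 + 410655\right) = \left(-500510\right) 723965 = -362351722150$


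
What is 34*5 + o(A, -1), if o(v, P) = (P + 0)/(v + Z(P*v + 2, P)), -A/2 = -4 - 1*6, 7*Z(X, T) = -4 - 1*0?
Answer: 23113/136 ≈ 169.95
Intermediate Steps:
Z(X, T) = -4/7 (Z(X, T) = (-4 - 1*0)/7 = (-4 + 0)/7 = (⅐)*(-4) = -4/7)
A = 20 (A = -2*(-4 - 1*6) = -2*(-4 - 6) = -2*(-10) = 20)
o(v, P) = P/(-4/7 + v) (o(v, P) = (P + 0)/(v - 4/7) = P/(-4/7 + v))
34*5 + o(A, -1) = 34*5 + 7*(-1)/(-4 + 7*20) = 170 + 7*(-1)/(-4 + 140) = 170 + 7*(-1)/136 = 170 + 7*(-1)*(1/136) = 170 - 7/136 = 23113/136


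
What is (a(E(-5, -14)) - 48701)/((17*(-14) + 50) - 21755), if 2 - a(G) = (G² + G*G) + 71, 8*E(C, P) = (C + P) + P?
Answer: 1561729/702176 ≈ 2.2241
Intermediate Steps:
E(C, P) = P/4 + C/8 (E(C, P) = ((C + P) + P)/8 = (C + 2*P)/8 = P/4 + C/8)
a(G) = -69 - 2*G² (a(G) = 2 - ((G² + G*G) + 71) = 2 - ((G² + G²) + 71) = 2 - (2*G² + 71) = 2 - (71 + 2*G²) = 2 + (-71 - 2*G²) = -69 - 2*G²)
(a(E(-5, -14)) - 48701)/((17*(-14) + 50) - 21755) = ((-69 - 2*((¼)*(-14) + (⅛)*(-5))²) - 48701)/((17*(-14) + 50) - 21755) = ((-69 - 2*(-7/2 - 5/8)²) - 48701)/((-238 + 50) - 21755) = ((-69 - 2*(-33/8)²) - 48701)/(-188 - 21755) = ((-69 - 2*1089/64) - 48701)/(-21943) = ((-69 - 1089/32) - 48701)*(-1/21943) = (-3297/32 - 48701)*(-1/21943) = -1561729/32*(-1/21943) = 1561729/702176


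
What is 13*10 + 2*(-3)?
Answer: 124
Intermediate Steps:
13*10 + 2*(-3) = 130 - 6 = 124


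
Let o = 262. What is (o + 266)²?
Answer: 278784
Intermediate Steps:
(o + 266)² = (262 + 266)² = 528² = 278784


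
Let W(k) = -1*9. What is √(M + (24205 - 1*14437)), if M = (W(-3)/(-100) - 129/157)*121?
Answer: 39*√15686341/1570 ≈ 98.384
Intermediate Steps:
W(k) = -9
M = -1389927/15700 (M = (-9/(-100) - 129/157)*121 = (-9*(-1/100) - 129*1/157)*121 = (9/100 - 129/157)*121 = -11487/15700*121 = -1389927/15700 ≈ -88.530)
√(M + (24205 - 1*14437)) = √(-1389927/15700 + (24205 - 1*14437)) = √(-1389927/15700 + (24205 - 14437)) = √(-1389927/15700 + 9768) = √(151967673/15700) = 39*√15686341/1570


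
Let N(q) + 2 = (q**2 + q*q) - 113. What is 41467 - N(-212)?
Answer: -48306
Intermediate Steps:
N(q) = -115 + 2*q**2 (N(q) = -2 + ((q**2 + q*q) - 113) = -2 + ((q**2 + q**2) - 113) = -2 + (2*q**2 - 113) = -2 + (-113 + 2*q**2) = -115 + 2*q**2)
41467 - N(-212) = 41467 - (-115 + 2*(-212)**2) = 41467 - (-115 + 2*44944) = 41467 - (-115 + 89888) = 41467 - 1*89773 = 41467 - 89773 = -48306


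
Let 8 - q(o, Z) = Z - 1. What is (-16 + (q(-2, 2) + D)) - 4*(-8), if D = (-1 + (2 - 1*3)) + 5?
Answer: 26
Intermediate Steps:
D = 3 (D = (-1 + (2 - 3)) + 5 = (-1 - 1) + 5 = -2 + 5 = 3)
q(o, Z) = 9 - Z (q(o, Z) = 8 - (Z - 1) = 8 - (-1 + Z) = 8 + (1 - Z) = 9 - Z)
(-16 + (q(-2, 2) + D)) - 4*(-8) = (-16 + ((9 - 1*2) + 3)) - 4*(-8) = (-16 + ((9 - 2) + 3)) + 32 = (-16 + (7 + 3)) + 32 = (-16 + 10) + 32 = -6 + 32 = 26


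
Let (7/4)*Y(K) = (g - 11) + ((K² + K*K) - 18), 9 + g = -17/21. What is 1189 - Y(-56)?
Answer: -348805/147 ≈ -2372.8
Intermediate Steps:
g = -206/21 (g = -9 - 17/21 = -206/21 ≈ -9.8095)
Y(K) = -3260/147 + 8*K²/7 (Y(K) = 4*((-206/21 - 11) + ((K² + K*K) - 18))/7 = 4*(-437/21 + ((K² + K²) - 18))/7 = 4*(-437/21 + (2*K² - 18))/7 = 4*(-437/21 + (-18 + 2*K²))/7 = 4*(-815/21 + 2*K²)/7 = -3260/147 + 8*K²/7)
1189 - Y(-56) = 1189 - (-3260/147 + (8/7)*(-56)²) = 1189 - (-3260/147 + (8/7)*3136) = 1189 - (-3260/147 + 3584) = 1189 - 1*523588/147 = 1189 - 523588/147 = -348805/147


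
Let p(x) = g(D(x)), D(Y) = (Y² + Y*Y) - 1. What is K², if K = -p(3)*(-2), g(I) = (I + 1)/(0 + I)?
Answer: 1296/289 ≈ 4.4844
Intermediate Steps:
D(Y) = -1 + 2*Y² (D(Y) = (Y² + Y²) - 1 = 2*Y² - 1 = -1 + 2*Y²)
g(I) = (1 + I)/I
p(x) = 2*x²/(-1 + 2*x²) (p(x) = (1 + (-1 + 2*x²))/(-1 + 2*x²) = (2*x²)/(-1 + 2*x²) = 2*x²/(-1 + 2*x²))
K = 36/17 (K = -2*3²/(-1 + 2*3²)*(-2) = -2*9/(-1 + 2*9)*(-2) = -2*9/(-1 + 18)*(-2) = -2*9/17*(-2) = -1*18/17*(-2) = -18/17*(-2) = 36/17 ≈ 2.1176)
K² = (36/17)² = 1296/289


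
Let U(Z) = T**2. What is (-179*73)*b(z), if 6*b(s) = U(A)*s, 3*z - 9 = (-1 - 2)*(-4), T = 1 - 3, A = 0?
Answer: -182938/3 ≈ -60979.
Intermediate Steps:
T = -2
U(Z) = 4 (U(Z) = (-2)**2 = 4)
z = 7 (z = 3 + ((-1 - 2)*(-4))/3 = 3 + (-3*(-4))/3 = 3 + (1/3)*12 = 3 + 4 = 7)
b(s) = 2*s/3 (b(s) = (4*s)/6 = 2*s/3)
(-179*73)*b(z) = (-179*73)*((2/3)*7) = -13067*14/3 = -182938/3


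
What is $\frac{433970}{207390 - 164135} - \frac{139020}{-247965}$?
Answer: $\frac{1514969082}{143009681} \approx 10.593$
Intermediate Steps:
$\frac{433970}{207390 - 164135} - \frac{139020}{-247965} = \frac{433970}{207390 - 164135} - - \frac{9268}{16531} = \frac{433970}{43255} + \frac{9268}{16531} = 433970 \cdot \frac{1}{43255} + \frac{9268}{16531} = \frac{86794}{8651} + \frac{9268}{16531} = \frac{1514969082}{143009681}$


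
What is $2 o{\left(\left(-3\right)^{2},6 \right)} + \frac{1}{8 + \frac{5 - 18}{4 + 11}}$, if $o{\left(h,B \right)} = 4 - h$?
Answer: $- \frac{1055}{107} \approx -9.8598$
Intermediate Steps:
$2 o{\left(\left(-3\right)^{2},6 \right)} + \frac{1}{8 + \frac{5 - 18}{4 + 11}} = 2 \left(4 - \left(-3\right)^{2}\right) + \frac{1}{8 + \frac{5 - 18}{4 + 11}} = 2 \left(4 - 9\right) + \frac{1}{8 - \frac{13}{15}} = 2 \left(-5\right) + \frac{1}{8 - \frac{13}{15}} = -10 + \frac{1}{\frac{107}{15}} = -10 + \frac{15}{107} = - \frac{1055}{107}$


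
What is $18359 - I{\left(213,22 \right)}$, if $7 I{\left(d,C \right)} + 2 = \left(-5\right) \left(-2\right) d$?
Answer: $18055$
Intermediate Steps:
$I{\left(d,C \right)} = - \frac{2}{7} + \frac{10 d}{7}$ ($I{\left(d,C \right)} = - \frac{2}{7} + \frac{\left(-5\right) \left(-2\right) d}{7} = - \frac{2}{7} + \frac{10 d}{7}$)
$18359 - I{\left(213,22 \right)} = 18359 - \left(- \frac{2}{7} + \frac{10}{7} \cdot 213\right) = 18359 - \left(- \frac{2}{7} + \frac{2130}{7}\right) = 18359 - 304 = 18055$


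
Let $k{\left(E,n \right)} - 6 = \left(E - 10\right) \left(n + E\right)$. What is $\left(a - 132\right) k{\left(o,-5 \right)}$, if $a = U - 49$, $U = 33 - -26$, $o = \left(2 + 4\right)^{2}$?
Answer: $-99064$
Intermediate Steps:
$o = 36$ ($o = 6^{2} = 36$)
$U = 59$ ($U = 33 + 26 = 59$)
$k{\left(E,n \right)} = 6 + \left(-10 + E\right) \left(E + n\right)$ ($k{\left(E,n \right)} = 6 + \left(E - 10\right) \left(n + E\right) = 6 + \left(-10 + E\right) \left(E + n\right)$)
$a = 10$ ($a = 59 - 49 = 10$)
$\left(a - 132\right) k{\left(o,-5 \right)} = \left(10 - 132\right) \left(6 + 36^{2} - 360 - -50 + 36 \left(-5\right)\right) = - 122 \left(6 + 1296 - 360 + 50 - 180\right) = \left(-122\right) 812 = -99064$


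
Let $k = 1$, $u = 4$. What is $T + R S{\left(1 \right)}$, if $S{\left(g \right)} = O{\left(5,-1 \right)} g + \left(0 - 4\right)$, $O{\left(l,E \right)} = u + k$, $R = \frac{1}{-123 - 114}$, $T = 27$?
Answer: $\frac{6398}{237} \approx 26.996$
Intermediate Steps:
$R = - \frac{1}{237}$ ($R = \frac{1}{-237} = - \frac{1}{237} \approx -0.0042194$)
$O{\left(l,E \right)} = 5$ ($O{\left(l,E \right)} = 4 + 1 = 5$)
$S{\left(g \right)} = -4 + 5 g$ ($S{\left(g \right)} = 5 g + \left(0 - 4\right) = 5 g - 4 = -4 + 5 g$)
$T + R S{\left(1 \right)} = 27 - \frac{-4 + 5 \cdot 1}{237} = 27 - \frac{-4 + 5}{237} = 27 - \frac{1}{237} = \frac{6398}{237}$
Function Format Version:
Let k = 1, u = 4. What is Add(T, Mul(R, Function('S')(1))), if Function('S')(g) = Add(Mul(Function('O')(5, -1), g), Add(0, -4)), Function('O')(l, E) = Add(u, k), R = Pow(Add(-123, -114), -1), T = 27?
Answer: Rational(6398, 237) ≈ 26.996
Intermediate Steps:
R = Rational(-1, 237) (R = Pow(-237, -1) = Rational(-1, 237) ≈ -0.0042194)
Function('O')(l, E) = 5 (Function('O')(l, E) = Add(4, 1) = 5)
Function('S')(g) = Add(-4, Mul(5, g)) (Function('S')(g) = Add(Mul(5, g), Add(0, -4)) = Add(Mul(5, g), -4) = Add(-4, Mul(5, g)))
Add(T, Mul(R, Function('S')(1))) = Add(27, Mul(Rational(-1, 237), Add(-4, Mul(5, 1)))) = Add(27, Mul(Rational(-1, 237), Add(-4, 5))) = Add(27, Mul(Rational(-1, 237), 1)) = Add(27, Rational(-1, 237)) = Rational(6398, 237)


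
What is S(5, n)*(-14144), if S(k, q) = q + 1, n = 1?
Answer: -28288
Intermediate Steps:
S(k, q) = 1 + q
S(5, n)*(-14144) = (1 + 1)*(-14144) = 2*(-14144) = -28288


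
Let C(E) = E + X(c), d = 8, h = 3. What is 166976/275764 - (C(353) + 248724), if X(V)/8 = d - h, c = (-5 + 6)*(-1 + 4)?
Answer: -17174333353/68941 ≈ -2.4912e+5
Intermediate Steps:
c = 3 (c = 1*3 = 3)
X(V) = 40 (X(V) = 8*(8 - 1*3) = 8*(8 - 3) = 8*5 = 40)
C(E) = 40 + E (C(E) = E + 40 = 40 + E)
166976/275764 - (C(353) + 248724) = 166976/275764 - ((40 + 353) + 248724) = 166976*(1/275764) - (393 + 248724) = 41744/68941 - 1*249117 = 41744/68941 - 249117 = -17174333353/68941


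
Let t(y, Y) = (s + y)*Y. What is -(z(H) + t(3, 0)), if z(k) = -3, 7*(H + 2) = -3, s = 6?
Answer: 3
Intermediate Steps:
H = -17/7 (H = -2 + (⅐)*(-3) = -2 - 3/7 = -17/7 ≈ -2.4286)
t(y, Y) = Y*(6 + y) (t(y, Y) = (6 + y)*Y = Y*(6 + y))
-(z(H) + t(3, 0)) = -(-3 + 0*(6 + 3)) = -(-3 + 0*9) = -(-3 + 0) = -1*(-3) = 3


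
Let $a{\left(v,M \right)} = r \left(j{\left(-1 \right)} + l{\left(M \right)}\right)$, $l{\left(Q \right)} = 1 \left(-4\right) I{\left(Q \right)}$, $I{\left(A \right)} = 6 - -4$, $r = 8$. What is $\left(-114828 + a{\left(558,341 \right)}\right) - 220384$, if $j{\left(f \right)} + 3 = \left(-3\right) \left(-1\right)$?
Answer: $-335532$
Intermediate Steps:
$I{\left(A \right)} = 10$ ($I{\left(A \right)} = 6 + 4 = 10$)
$l{\left(Q \right)} = -40$ ($l{\left(Q \right)} = 1 \left(-4\right) 10 = \left(-4\right) 10 = -40$)
$j{\left(f \right)} = 0$ ($j{\left(f \right)} = -3 - -3 = -3 + 3 = 0$)
$a{\left(v,M \right)} = -320$ ($a{\left(v,M \right)} = 8 \left(0 - 40\right) = 8 \left(-40\right) = -320$)
$\left(-114828 + a{\left(558,341 \right)}\right) - 220384 = \left(-114828 - 320\right) - 220384 = -115148 - 220384 = -335532$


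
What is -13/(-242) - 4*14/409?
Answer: -8235/98978 ≈ -0.083200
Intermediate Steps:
-13/(-242) - 4*14/409 = -13*(-1/242) - 56*1/409 = 13/242 - 56/409 = -8235/98978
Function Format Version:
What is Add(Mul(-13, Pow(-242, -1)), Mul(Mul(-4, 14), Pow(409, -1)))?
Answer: Rational(-8235, 98978) ≈ -0.083200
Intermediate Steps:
Add(Mul(-13, Pow(-242, -1)), Mul(Mul(-4, 14), Pow(409, -1))) = Add(Mul(-13, Rational(-1, 242)), Mul(-56, Rational(1, 409))) = Add(Rational(13, 242), Rational(-56, 409)) = Rational(-8235, 98978)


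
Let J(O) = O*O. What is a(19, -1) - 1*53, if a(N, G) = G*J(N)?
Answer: -414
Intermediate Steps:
J(O) = O²
a(N, G) = G*N²
a(19, -1) - 1*53 = -1*19² - 1*53 = -1*361 - 53 = -361 - 53 = -414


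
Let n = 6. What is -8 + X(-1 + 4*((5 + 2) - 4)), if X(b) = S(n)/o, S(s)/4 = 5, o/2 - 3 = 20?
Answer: -174/23 ≈ -7.5652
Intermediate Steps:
o = 46 (o = 6 + 2*20 = 6 + 40 = 46)
S(s) = 20 (S(s) = 4*5 = 20)
X(b) = 10/23 (X(b) = 20/46 = 20*(1/46) = 10/23)
-8 + X(-1 + 4*((5 + 2) - 4)) = -8 + 10/23 = -174/23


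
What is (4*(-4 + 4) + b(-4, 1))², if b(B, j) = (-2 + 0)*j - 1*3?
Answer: 25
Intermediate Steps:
b(B, j) = -3 - 2*j (b(B, j) = -2*j - 3 = -3 - 2*j)
(4*(-4 + 4) + b(-4, 1))² = (4*(-4 + 4) + (-3 - 2*1))² = (4*0 + (-3 - 2))² = (0 - 5)² = (-5)² = 25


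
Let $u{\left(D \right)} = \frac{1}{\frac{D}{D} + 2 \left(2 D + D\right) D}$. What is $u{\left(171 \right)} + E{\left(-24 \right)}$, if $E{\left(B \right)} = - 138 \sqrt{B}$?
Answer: $\frac{1}{175447} - 276 i \sqrt{6} \approx 5.6997 \cdot 10^{-6} - 676.06 i$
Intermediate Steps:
$u{\left(D \right)} = \frac{1}{1 + 6 D^{2}}$ ($u{\left(D \right)} = \frac{1}{1 + 2 \cdot 3 D D} = \frac{1}{1 + 6 D D} = \frac{1}{1 + 6 D^{2}}$)
$u{\left(171 \right)} + E{\left(-24 \right)} = \frac{1}{1 + 6 \cdot 171^{2}} - 138 \sqrt{-24} = \frac{1}{1 + 6 \cdot 29241} - 138 \cdot 2 i \sqrt{6} = \frac{1}{1 + 175446} - 276 i \sqrt{6} = \frac{1}{175447} - 276 i \sqrt{6}$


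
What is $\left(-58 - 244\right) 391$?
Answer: $-118082$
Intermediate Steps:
$\left(-58 - 244\right) 391 = \left(-302\right) 391 = -118082$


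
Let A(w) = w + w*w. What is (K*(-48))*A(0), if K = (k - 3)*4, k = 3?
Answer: 0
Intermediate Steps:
A(w) = w + w²
K = 0 (K = (3 - 3)*4 = 0*4 = 0)
(K*(-48))*A(0) = (0*(-48))*(0*(1 + 0)) = 0*(0*1) = 0*0 = 0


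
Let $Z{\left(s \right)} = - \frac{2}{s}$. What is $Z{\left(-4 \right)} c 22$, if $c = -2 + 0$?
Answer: $-22$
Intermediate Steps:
$c = -2$
$Z{\left(-4 \right)} c 22 = - \frac{2}{-4} \left(-2\right) 22 = \left(-2\right) \left(- \frac{1}{4}\right) \left(-2\right) 22 = \frac{1}{2} \left(-2\right) 22 = \left(-1\right) 22 = -22$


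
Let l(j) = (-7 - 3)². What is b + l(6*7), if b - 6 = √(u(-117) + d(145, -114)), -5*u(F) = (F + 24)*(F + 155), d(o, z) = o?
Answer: 106 + √21295/5 ≈ 135.19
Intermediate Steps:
u(F) = -(24 + F)*(155 + F)/5 (u(F) = -(F + 24)*(F + 155)/5 = -(24 + F)*(155 + F)/5)
l(j) = 100 (l(j) = (-10)² = 100)
b = 6 + √21295/5 (b = 6 + √((-744 - 179/5*(-117) - ⅕*(-117)²) + 145) = 6 + √((-744 + 20943/5 - ⅕*13689) + 145) = 6 + √((-744 + 20943/5 - 13689/5) + 145) = 6 + √(3534/5 + 145) = 6 + √(4259/5) = 6 + √21295/5 ≈ 35.186)
b + l(6*7) = (6 + √21295/5) + 100 = 106 + √21295/5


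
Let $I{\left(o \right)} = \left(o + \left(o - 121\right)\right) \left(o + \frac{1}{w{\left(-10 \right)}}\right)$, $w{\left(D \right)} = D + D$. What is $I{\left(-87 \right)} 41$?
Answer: $\frac{4211479}{4} \approx 1.0529 \cdot 10^{6}$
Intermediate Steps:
$w{\left(D \right)} = 2 D$
$I{\left(o \right)} = \left(-121 + 2 o\right) \left(- \frac{1}{20} + o\right)$ ($I{\left(o \right)} = \left(o + \left(o - 121\right)\right) \left(o + \frac{1}{2 \left(-10\right)}\right) = \left(o + \left(-121 + o\right)\right) \left(o + \frac{1}{-20}\right) = \left(-121 + 2 o\right) \left(o - \frac{1}{20}\right) = \left(-121 + 2 o\right) \left(- \frac{1}{20} + o\right)$)
$I{\left(-87 \right)} 41 = \left(\frac{121}{20} + 2 \left(-87\right)^{2} - - \frac{105357}{10}\right) 41 = \left(\frac{121}{20} + 2 \cdot 7569 + \frac{105357}{10}\right) 41 = \left(\frac{121}{20} + 15138 + \frac{105357}{10}\right) 41 = \frac{102719}{4} \cdot 41 = \frac{4211479}{4}$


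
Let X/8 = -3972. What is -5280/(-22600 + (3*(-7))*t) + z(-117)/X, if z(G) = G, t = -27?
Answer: 5162277/21215776 ≈ 0.24332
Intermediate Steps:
X = -31776 (X = 8*(-3972) = -31776)
-5280/(-22600 + (3*(-7))*t) + z(-117)/X = -5280/(-22600 + (3*(-7))*(-27)) - 117/(-31776) = -5280/(-22600 - 21*(-27)) - 117*(-1/31776) = -5280/(-22600 + 567) + 39/10592 = -5280/(-22033) + 39/10592 = -5280*(-1/22033) + 39/10592 = 480/2003 + 39/10592 = 5162277/21215776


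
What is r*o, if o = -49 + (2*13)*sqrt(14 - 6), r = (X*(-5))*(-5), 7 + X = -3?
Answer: 12250 - 13000*sqrt(2) ≈ -6134.8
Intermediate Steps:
X = -10 (X = -7 - 3 = -10)
r = -250 (r = -10*(-5)*(-5) = 50*(-5) = -250)
o = -49 + 52*sqrt(2) (o = -49 + 26*sqrt(8) = -49 + 26*(2*sqrt(2)) = -49 + 52*sqrt(2) ≈ 24.539)
r*o = -250*(-49 + 52*sqrt(2)) = 12250 - 13000*sqrt(2)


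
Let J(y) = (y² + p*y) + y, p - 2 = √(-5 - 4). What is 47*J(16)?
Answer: 14288 + 2256*I ≈ 14288.0 + 2256.0*I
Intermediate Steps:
p = 2 + 3*I (p = 2 + √(-5 - 4) = 2 + √(-9) = 2 + 3*I ≈ 2.0 + 3.0*I)
J(y) = y + y² + y*(2 + 3*I) (J(y) = (y² + (2 + 3*I)*y) + y = (y² + y*(2 + 3*I)) + y = y + y² + y*(2 + 3*I))
47*J(16) = 47*(16*(3 + 16 + 3*I)) = 47*(16*(19 + 3*I)) = 47*(304 + 48*I) = 14288 + 2256*I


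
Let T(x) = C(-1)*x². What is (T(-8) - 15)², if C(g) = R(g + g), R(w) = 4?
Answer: 58081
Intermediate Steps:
C(g) = 4
T(x) = 4*x²
(T(-8) - 15)² = (4*(-8)² - 15)² = (4*64 - 15)² = (256 - 15)² = 241² = 58081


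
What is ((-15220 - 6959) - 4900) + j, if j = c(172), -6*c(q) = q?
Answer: -81323/3 ≈ -27108.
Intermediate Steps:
c(q) = -q/6
j = -86/3 (j = -⅙*172 = -86/3 ≈ -28.667)
((-15220 - 6959) - 4900) + j = ((-15220 - 6959) - 4900) - 86/3 = (-22179 - 4900) - 86/3 = -27079 - 86/3 = -81323/3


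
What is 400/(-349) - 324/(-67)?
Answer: 86276/23383 ≈ 3.6897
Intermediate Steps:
400/(-349) - 324/(-67) = 400*(-1/349) - 324*(-1/67) = -400/349 + 324/67 = 86276/23383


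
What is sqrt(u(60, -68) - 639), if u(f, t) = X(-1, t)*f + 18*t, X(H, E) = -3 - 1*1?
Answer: I*sqrt(2103) ≈ 45.858*I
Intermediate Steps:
X(H, E) = -4 (X(H, E) = -3 - 1 = -4)
u(f, t) = -4*f + 18*t
sqrt(u(60, -68) - 639) = sqrt((-4*60 + 18*(-68)) - 639) = sqrt((-240 - 1224) - 639) = sqrt(-1464 - 639) = sqrt(-2103) = I*sqrt(2103)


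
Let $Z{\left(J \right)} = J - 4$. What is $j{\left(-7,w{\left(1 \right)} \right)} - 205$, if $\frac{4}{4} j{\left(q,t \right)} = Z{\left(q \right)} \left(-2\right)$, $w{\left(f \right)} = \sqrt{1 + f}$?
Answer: $-183$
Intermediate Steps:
$Z{\left(J \right)} = -4 + J$ ($Z{\left(J \right)} = J - 4 = -4 + J$)
$j{\left(q,t \right)} = 8 - 2 q$ ($j{\left(q,t \right)} = \left(-4 + q\right) \left(-2\right) = 8 - 2 q$)
$j{\left(-7,w{\left(1 \right)} \right)} - 205 = \left(8 - -14\right) - 205 = \left(8 + 14\right) - 205 = 22 - 205 = -183$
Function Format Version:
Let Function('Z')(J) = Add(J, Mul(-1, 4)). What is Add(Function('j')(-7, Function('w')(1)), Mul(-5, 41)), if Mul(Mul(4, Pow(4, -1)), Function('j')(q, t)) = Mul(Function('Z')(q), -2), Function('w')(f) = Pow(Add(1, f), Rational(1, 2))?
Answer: -183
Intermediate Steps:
Function('Z')(J) = Add(-4, J) (Function('Z')(J) = Add(J, -4) = Add(-4, J))
Function('j')(q, t) = Add(8, Mul(-2, q)) (Function('j')(q, t) = Mul(Add(-4, q), -2) = Add(8, Mul(-2, q)))
Add(Function('j')(-7, Function('w')(1)), Mul(-5, 41)) = Add(Add(8, Mul(-2, -7)), Mul(-5, 41)) = Add(Add(8, 14), -205) = Add(22, -205) = -183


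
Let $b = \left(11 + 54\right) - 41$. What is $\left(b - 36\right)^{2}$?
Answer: $144$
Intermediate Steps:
$b = 24$ ($b = 65 - 41 = 24$)
$\left(b - 36\right)^{2} = \left(24 - 36\right)^{2} = \left(-12\right)^{2} = 144$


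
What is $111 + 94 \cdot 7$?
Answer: $769$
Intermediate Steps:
$111 + 94 \cdot 7 = 111 + 658 = 769$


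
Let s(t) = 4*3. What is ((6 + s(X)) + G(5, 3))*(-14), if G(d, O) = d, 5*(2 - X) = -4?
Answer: -322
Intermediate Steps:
X = 14/5 (X = 2 - ⅕*(-4) = 2 + ⅘ = 14/5 ≈ 2.8000)
s(t) = 12
((6 + s(X)) + G(5, 3))*(-14) = ((6 + 12) + 5)*(-14) = (18 + 5)*(-14) = 23*(-14) = -322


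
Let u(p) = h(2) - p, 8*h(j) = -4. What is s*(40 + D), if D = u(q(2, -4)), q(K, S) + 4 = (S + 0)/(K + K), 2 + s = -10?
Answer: -534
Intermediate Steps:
s = -12 (s = -2 - 10 = -12)
q(K, S) = -4 + S/(2*K) (q(K, S) = -4 + (S + 0)/(K + K) = -4 + S/((2*K)) = -4 + S*(1/(2*K)) = -4 + S/(2*K))
h(j) = -½ (h(j) = (⅛)*(-4) = -½)
u(p) = -½ - p
D = 9/2 (D = -½ - (-4 + (½)*(-4)/2) = -½ - (-4 + (½)*(-4)*(½)) = -½ - (-4 - 1) = -½ - 1*(-5) = -½ + 5 = 9/2 ≈ 4.5000)
s*(40 + D) = -12*(40 + 9/2) = -12*89/2 = -534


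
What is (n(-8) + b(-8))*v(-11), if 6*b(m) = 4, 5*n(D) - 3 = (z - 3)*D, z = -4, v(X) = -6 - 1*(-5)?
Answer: -187/15 ≈ -12.467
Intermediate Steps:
v(X) = -1 (v(X) = -6 + 5 = -1)
n(D) = 3/5 - 7*D/5 (n(D) = 3/5 + ((-4 - 3)*D)/5 = 3/5 + (-7*D)/5 = 3/5 - 7*D/5)
b(m) = 2/3 (b(m) = (1/6)*4 = 2/3)
(n(-8) + b(-8))*v(-11) = ((3/5 - 7/5*(-8)) + 2/3)*(-1) = ((3/5 + 56/5) + 2/3)*(-1) = (59/5 + 2/3)*(-1) = (187/15)*(-1) = -187/15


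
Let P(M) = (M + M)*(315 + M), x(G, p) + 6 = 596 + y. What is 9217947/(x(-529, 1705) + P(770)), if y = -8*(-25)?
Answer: 3072649/557230 ≈ 5.5141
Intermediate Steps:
y = 200
x(G, p) = 790 (x(G, p) = -6 + (596 + 200) = -6 + 796 = 790)
P(M) = 2*M*(315 + M) (P(M) = (2*M)*(315 + M) = 2*M*(315 + M))
9217947/(x(-529, 1705) + P(770)) = 9217947/(790 + 2*770*(315 + 770)) = 9217947/(790 + 2*770*1085) = 9217947/(790 + 1670900) = 9217947/1671690 = 9217947*(1/1671690) = 3072649/557230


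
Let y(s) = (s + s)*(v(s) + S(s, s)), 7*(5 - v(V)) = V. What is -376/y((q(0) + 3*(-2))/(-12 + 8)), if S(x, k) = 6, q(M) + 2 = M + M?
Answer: -658/75 ≈ -8.7733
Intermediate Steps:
v(V) = 5 - V/7
q(M) = -2 + 2*M (q(M) = -2 + (M + M) = -2 + 2*M)
y(s) = 2*s*(11 - s/7) (y(s) = (s + s)*((5 - s/7) + 6) = (2*s)*(11 - s/7) = 2*s*(11 - s/7))
-376/y((q(0) + 3*(-2))/(-12 + 8)) = -376*7*(-12 + 8)/(2*(77 - ((-2 + 2*0) + 3*(-2))/(-12 + 8))*((-2 + 2*0) + 3*(-2))) = -376*(-14/((77 - ((-2 + 0) - 6)/(-4))*((-2 + 0) - 6))) = -376*(-14/((-2 - 6)*(77 - (-2 - 6)*(-1)/4))) = -376*7/(4*(77 - (-8)*(-1)/4)) = -376*7/(4*(77 - 1*2)) = -376*7/(4*(77 - 2)) = -376/((2/7)*2*75) = -376/300/7 = -376*7/300 = -658/75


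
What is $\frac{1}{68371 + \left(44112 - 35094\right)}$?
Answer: $\frac{1}{77389} \approx 1.2922 \cdot 10^{-5}$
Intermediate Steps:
$\frac{1}{68371 + \left(44112 - 35094\right)} = \frac{1}{68371 + 9018} = \frac{1}{77389}$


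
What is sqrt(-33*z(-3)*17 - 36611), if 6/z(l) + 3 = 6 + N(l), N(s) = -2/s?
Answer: I*sqrt(37529) ≈ 193.72*I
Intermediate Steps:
z(l) = 6/(3 - 2/l) (z(l) = 6/(-3 + (6 - 2/l)) = 6/(3 - 2/l))
sqrt(-33*z(-3)*17 - 36611) = sqrt(-198*(-3)/(-2 + 3*(-3))*17 - 36611) = sqrt(-198*(-3)/(-2 - 9)*17 - 36611) = sqrt(-198*(-3)/(-11)*17 - 36611) = sqrt(-198*(-3)*(-1)/11*17 - 36611) = sqrt(-33*18/11*17 - 36611) = sqrt(-54*17 - 36611) = sqrt(-918 - 36611) = sqrt(-37529) = I*sqrt(37529)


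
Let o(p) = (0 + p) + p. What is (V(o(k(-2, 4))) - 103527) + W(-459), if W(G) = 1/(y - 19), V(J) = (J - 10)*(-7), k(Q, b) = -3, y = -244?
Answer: -27198146/263 ≈ -1.0342e+5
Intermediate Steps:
o(p) = 2*p (o(p) = p + p = 2*p)
V(J) = 70 - 7*J (V(J) = (-10 + J)*(-7) = 70 - 7*J)
W(G) = -1/263 (W(G) = 1/(-244 - 19) = 1/(-263) = -1/263)
(V(o(k(-2, 4))) - 103527) + W(-459) = ((70 - 14*(-3)) - 103527) - 1/263 = ((70 - 7*(-6)) - 103527) - 1/263 = ((70 + 42) - 103527) - 1/263 = (112 - 103527) - 1/263 = -103415 - 1/263 = -27198146/263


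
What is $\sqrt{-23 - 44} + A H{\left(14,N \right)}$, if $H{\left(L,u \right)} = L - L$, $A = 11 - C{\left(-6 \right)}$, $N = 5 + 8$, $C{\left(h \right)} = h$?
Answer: $i \sqrt{67} \approx 8.1853 i$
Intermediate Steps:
$N = 13$
$A = 17$ ($A = 11 - -6 = 11 + 6 = 17$)
$H{\left(L,u \right)} = 0$
$\sqrt{-23 - 44} + A H{\left(14,N \right)} = \sqrt{-23 - 44} + 17 \cdot 0 = \sqrt{-67} + 0 = i \sqrt{67} + 0 = i \sqrt{67}$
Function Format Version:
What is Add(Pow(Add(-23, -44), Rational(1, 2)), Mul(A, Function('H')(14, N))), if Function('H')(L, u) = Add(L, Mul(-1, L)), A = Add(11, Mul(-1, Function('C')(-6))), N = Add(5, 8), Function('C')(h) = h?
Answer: Mul(I, Pow(67, Rational(1, 2))) ≈ Mul(8.1853, I)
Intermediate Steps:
N = 13
A = 17 (A = Add(11, Mul(-1, -6)) = Add(11, 6) = 17)
Function('H')(L, u) = 0
Add(Pow(Add(-23, -44), Rational(1, 2)), Mul(A, Function('H')(14, N))) = Add(Pow(Add(-23, -44), Rational(1, 2)), Mul(17, 0)) = Add(Pow(-67, Rational(1, 2)), 0) = Add(Mul(I, Pow(67, Rational(1, 2))), 0) = Mul(I, Pow(67, Rational(1, 2)))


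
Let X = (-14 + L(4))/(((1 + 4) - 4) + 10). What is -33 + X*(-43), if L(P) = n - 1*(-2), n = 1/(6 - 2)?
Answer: 569/44 ≈ 12.932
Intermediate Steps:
n = ¼ (n = 1/4 = ¼ ≈ 0.25000)
L(P) = 9/4 (L(P) = ¼ - 1*(-2) = ¼ + 2 = 9/4)
X = -47/44 (X = (-14 + 9/4)/(((1 + 4) - 4) + 10) = -47/(4*((5 - 4) + 10)) = -47/(4*(1 + 10)) = -47/4/11 = -47/4*1/11 = -47/44 ≈ -1.0682)
-33 + X*(-43) = -33 - 47/44*(-43) = -33 + 2021/44 = 569/44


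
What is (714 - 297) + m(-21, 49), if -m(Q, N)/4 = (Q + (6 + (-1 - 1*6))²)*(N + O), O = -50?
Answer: 337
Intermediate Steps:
m(Q, N) = -4*(1 + Q)*(-50 + N) (m(Q, N) = -4*(Q + (6 + (-1 - 1*6))²)*(N - 50) = -4*(Q + (6 + (-1 - 6))²)*(-50 + N) = -4*(Q + (6 - 7)²)*(-50 + N) = -4*(Q + (-1)²)*(-50 + N) = -4*(Q + 1)*(-50 + N) = -4*(1 + Q)*(-50 + N))
(714 - 297) + m(-21, 49) = (714 - 297) + (200 - 4*49 + 200*(-21) - 4*49*(-21)) = 417 + (200 - 196 - 4200 + 4116) = 417 - 80 = 337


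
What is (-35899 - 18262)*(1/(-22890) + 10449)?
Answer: -12954098481049/22890 ≈ -5.6593e+8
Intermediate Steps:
(-35899 - 18262)*(1/(-22890) + 10449) = -54161*(-1/22890 + 10449) = -54161*239177609/22890 = -12954098481049/22890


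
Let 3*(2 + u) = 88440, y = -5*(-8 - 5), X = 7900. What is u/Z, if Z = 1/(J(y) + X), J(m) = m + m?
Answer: 236708340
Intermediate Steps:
y = 65 (y = -5*(-13) = 65)
u = 29478 (u = -2 + (1/3)*88440 = -2 + 29480 = 29478)
J(m) = 2*m
Z = 1/8030 (Z = 1/(2*65 + 7900) = 1/(130 + 7900) = 1/8030 ≈ 0.00012453)
u/Z = 29478/(1/8030) = 29478*8030 = 236708340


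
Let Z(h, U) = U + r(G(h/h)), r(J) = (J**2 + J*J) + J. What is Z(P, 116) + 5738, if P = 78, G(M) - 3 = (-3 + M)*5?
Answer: 5945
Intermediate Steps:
G(M) = -12 + 5*M (G(M) = 3 + (-3 + M)*5 = 3 + (-15 + 5*M) = -12 + 5*M)
r(J) = J + 2*J**2 (r(J) = (J**2 + J**2) + J = 2*J**2 + J = J + 2*J**2)
Z(h, U) = 91 + U (Z(h, U) = U + (-12 + 5*(h/h))*(1 + 2*(-12 + 5*(h/h))) = U + (-12 + 5*1)*(1 + 2*(-12 + 5*1)) = U + (-12 + 5)*(1 + 2*(-12 + 5)) = U - 7*(1 + 2*(-7)) = U - 7*(1 - 14) = U - 7*(-13) = U + 91 = 91 + U)
Z(P, 116) + 5738 = (91 + 116) + 5738 = 207 + 5738 = 5945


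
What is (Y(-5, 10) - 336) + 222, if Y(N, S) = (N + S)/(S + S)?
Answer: -455/4 ≈ -113.75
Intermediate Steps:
Y(N, S) = (N + S)/(2*S) (Y(N, S) = (N + S)/((2*S)) = (N + S)*(1/(2*S)) = (N + S)/(2*S))
(Y(-5, 10) - 336) + 222 = ((½)*(-5 + 10)/10 - 336) + 222 = ((½)*(⅒)*5 - 336) + 222 = (¼ - 336) + 222 = -1343/4 + 222 = -455/4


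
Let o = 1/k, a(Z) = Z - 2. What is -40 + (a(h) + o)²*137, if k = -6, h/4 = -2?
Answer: 508337/36 ≈ 14120.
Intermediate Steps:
h = -8 (h = 4*(-2) = -8)
a(Z) = -2 + Z
o = -⅙ (o = 1/(-6) = -⅙ ≈ -0.16667)
-40 + (a(h) + o)²*137 = -40 + ((-2 - 8) - ⅙)²*137 = -40 + (-10 - ⅙)²*137 = -40 + (-61/6)²*137 = -40 + (3721/36)*137 = -40 + 509777/36 = 508337/36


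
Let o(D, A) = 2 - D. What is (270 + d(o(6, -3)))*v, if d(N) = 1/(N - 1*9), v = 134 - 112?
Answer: 77198/13 ≈ 5938.3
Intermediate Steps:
v = 22
d(N) = 1/(-9 + N) (d(N) = 1/(N - 9) = 1/(-9 + N))
(270 + d(o(6, -3)))*v = (270 + 1/(-9 + (2 - 1*6)))*22 = (270 + 1/(-9 + (2 - 6)))*22 = (270 + 1/(-9 - 4))*22 = (270 + 1/(-13))*22 = (270 - 1/13)*22 = (3509/13)*22 = 77198/13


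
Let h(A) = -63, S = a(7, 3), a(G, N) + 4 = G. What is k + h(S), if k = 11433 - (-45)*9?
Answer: 11775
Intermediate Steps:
a(G, N) = -4 + G
S = 3 (S = -4 + 7 = 3)
k = 11838 (k = 11433 - 1*(-405) = 11433 + 405 = 11838)
k + h(S) = 11838 - 63 = 11775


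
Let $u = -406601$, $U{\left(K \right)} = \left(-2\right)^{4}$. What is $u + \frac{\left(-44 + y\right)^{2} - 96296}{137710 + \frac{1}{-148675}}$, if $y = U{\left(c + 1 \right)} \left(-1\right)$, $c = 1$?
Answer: $- \frac{8324776581255449}{20474034249} \approx -4.066 \cdot 10^{5}$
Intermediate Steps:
$U{\left(K \right)} = 16$
$y = -16$ ($y = 16 \left(-1\right) = -16$)
$u + \frac{\left(-44 + y\right)^{2} - 96296}{137710 + \frac{1}{-148675}} = -406601 + \frac{\left(-44 - 16\right)^{2} - 96296}{137710 + \frac{1}{-148675}} = -406601 + \frac{\left(-60\right)^{2} - 96296}{137710 - \frac{1}{148675}} = -406601 + \frac{3600 - 96296}{\frac{20474034249}{148675}} = -406601 - \frac{13781577800}{20474034249} = - \frac{8324776581255449}{20474034249}$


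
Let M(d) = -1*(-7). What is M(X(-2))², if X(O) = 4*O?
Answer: 49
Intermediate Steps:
M(d) = 7
M(X(-2))² = 7² = 49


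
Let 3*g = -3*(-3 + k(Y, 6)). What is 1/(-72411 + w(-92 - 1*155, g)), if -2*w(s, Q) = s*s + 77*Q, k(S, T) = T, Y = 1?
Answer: -1/102800 ≈ -9.7276e-6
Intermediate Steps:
g = -3 (g = (-3*(-3 + 6))/3 = (-3*3)/3 = (⅓)*(-9) = -3)
w(s, Q) = -77*Q/2 - s²/2 (w(s, Q) = -(s*s + 77*Q)/2 = -(s² + 77*Q)/2 = -77*Q/2 - s²/2)
1/(-72411 + w(-92 - 1*155, g)) = 1/(-72411 + (-77/2*(-3) - (-92 - 1*155)²/2)) = 1/(-72411 + (231/2 - (-92 - 155)²/2)) = 1/(-72411 + (231/2 - ½*(-247)²)) = 1/(-72411 + (231/2 - ½*61009)) = 1/(-72411 + (231/2 - 61009/2)) = 1/(-72411 - 30389) = 1/(-102800) = -1/102800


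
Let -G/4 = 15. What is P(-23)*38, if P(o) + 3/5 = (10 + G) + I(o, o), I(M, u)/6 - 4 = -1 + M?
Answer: -32414/5 ≈ -6482.8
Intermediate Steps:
G = -60 (G = -4*15 = -60)
I(M, u) = 18 + 6*M (I(M, u) = 24 + 6*(-1 + M) = 24 + (-6 + 6*M) = 18 + 6*M)
P(o) = -163/5 + 6*o (P(o) = -⅗ + ((10 - 60) + (18 + 6*o)) = -⅗ + (-50 + (18 + 6*o)) = -⅗ + (-32 + 6*o) = -163/5 + 6*o)
P(-23)*38 = (-163/5 + 6*(-23))*38 = (-163/5 - 138)*38 = -853/5*38 = -32414/5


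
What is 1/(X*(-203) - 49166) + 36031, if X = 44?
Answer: 2093329037/58098 ≈ 36031.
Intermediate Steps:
1/(X*(-203) - 49166) + 36031 = 1/(44*(-203) - 49166) + 36031 = 1/(-8932 - 49166) + 36031 = 1/(-58098) + 36031 = -1/58098 + 36031 = 2093329037/58098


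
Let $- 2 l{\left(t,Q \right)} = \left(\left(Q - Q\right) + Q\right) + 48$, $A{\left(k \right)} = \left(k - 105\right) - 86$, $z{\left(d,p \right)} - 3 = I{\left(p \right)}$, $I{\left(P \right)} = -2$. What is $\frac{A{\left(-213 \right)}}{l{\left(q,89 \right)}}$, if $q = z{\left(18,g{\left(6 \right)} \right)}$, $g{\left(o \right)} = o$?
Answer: $\frac{808}{137} \approx 5.8978$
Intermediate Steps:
$z{\left(d,p \right)} = 1$ ($z{\left(d,p \right)} = 3 - 2 = 1$)
$q = 1$
$A{\left(k \right)} = -191 + k$ ($A{\left(k \right)} = \left(-105 + k\right) - 86 = -191 + k$)
$l{\left(t,Q \right)} = -24 - \frac{Q}{2}$ ($l{\left(t,Q \right)} = - \frac{\left(\left(Q - Q\right) + Q\right) + 48}{2} = - \frac{\left(0 + Q\right) + 48}{2} = - \frac{Q + 48}{2} = - \frac{48 + Q}{2} = -24 - \frac{Q}{2}$)
$\frac{A{\left(-213 \right)}}{l{\left(q,89 \right)}} = \frac{-191 - 213}{-24 - \frac{89}{2}} = - \frac{404}{-24 - \frac{89}{2}} = - \frac{404}{- \frac{137}{2}} = \left(-404\right) \left(- \frac{2}{137}\right) = \frac{808}{137}$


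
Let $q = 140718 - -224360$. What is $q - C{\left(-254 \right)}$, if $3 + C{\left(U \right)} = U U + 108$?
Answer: $300457$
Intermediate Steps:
$C{\left(U \right)} = 105 + U^{2}$ ($C{\left(U \right)} = -3 + \left(U U + 108\right) = -3 + \left(U^{2} + 108\right) = -3 + \left(108 + U^{2}\right) = 105 + U^{2}$)
$q = 365078$ ($q = 140718 + 224360 = 365078$)
$q - C{\left(-254 \right)} = 365078 - \left(105 + \left(-254\right)^{2}\right) = 365078 - \left(105 + 64516\right) = 365078 - 64621 = 300457$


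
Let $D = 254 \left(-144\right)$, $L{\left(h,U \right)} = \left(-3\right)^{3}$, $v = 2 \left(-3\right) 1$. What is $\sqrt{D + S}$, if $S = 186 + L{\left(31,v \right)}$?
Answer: $i \sqrt{36417} \approx 190.83 i$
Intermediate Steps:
$v = -6$ ($v = \left(-6\right) 1 = -6$)
$L{\left(h,U \right)} = -27$
$S = 159$ ($S = 186 - 27 = 159$)
$D = -36576$
$\sqrt{D + S} = \sqrt{-36576 + 159} = \sqrt{-36417} = i \sqrt{36417}$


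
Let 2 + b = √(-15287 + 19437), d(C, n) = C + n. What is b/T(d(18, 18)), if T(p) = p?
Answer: -1/18 + 5*√166/36 ≈ 1.7339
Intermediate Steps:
b = -2 + 5*√166 (b = -2 + √(-15287 + 19437) = -2 + √4150 = -2 + 5*√166 ≈ 62.420)
b/T(d(18, 18)) = (-2 + 5*√166)/(18 + 18) = (-2 + 5*√166)/36 = (-2 + 5*√166)*(1/36) = -1/18 + 5*√166/36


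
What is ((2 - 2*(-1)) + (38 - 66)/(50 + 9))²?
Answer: 43264/3481 ≈ 12.429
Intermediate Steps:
((2 - 2*(-1)) + (38 - 66)/(50 + 9))² = ((2 + 2) - 28/59)² = (4 - 28*1/59)² = (4 - 28/59)² = (208/59)² = 43264/3481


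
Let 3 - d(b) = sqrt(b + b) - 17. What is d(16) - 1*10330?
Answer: -10310 - 4*sqrt(2) ≈ -10316.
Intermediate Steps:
d(b) = 20 - sqrt(2)*sqrt(b) (d(b) = 3 - (sqrt(b + b) - 17) = 3 - (sqrt(2*b) - 17) = 3 - (sqrt(2)*sqrt(b) - 17) = 3 - (-17 + sqrt(2)*sqrt(b)) = 3 + (17 - sqrt(2)*sqrt(b)) = 20 - sqrt(2)*sqrt(b))
d(16) - 1*10330 = (20 - sqrt(2)*sqrt(16)) - 1*10330 = (20 - 1*sqrt(2)*4) - 10330 = (20 - 4*sqrt(2)) - 10330 = -10310 - 4*sqrt(2)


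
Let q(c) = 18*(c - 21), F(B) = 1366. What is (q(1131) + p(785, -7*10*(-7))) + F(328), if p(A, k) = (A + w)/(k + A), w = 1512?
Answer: 27218447/1275 ≈ 21348.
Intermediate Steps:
q(c) = -378 + 18*c (q(c) = 18*(-21 + c) = -378 + 18*c)
p(A, k) = (1512 + A)/(A + k) (p(A, k) = (A + 1512)/(k + A) = (1512 + A)/(A + k))
(q(1131) + p(785, -7*10*(-7))) + F(328) = ((-378 + 18*1131) + (1512 + 785)/(785 - 7*10*(-7))) + 1366 = ((-378 + 20358) + 2297/(785 - 70*(-7))) + 1366 = (19980 + 2297/(785 + 490)) + 1366 = (19980 + 2297/1275) + 1366 = 25476797/1275 + 1366 = 27218447/1275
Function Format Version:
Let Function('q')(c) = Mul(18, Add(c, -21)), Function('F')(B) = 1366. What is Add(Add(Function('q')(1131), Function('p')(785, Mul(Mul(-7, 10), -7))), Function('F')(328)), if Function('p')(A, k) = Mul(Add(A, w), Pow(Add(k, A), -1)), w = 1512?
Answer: Rational(27218447, 1275) ≈ 21348.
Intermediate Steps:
Function('q')(c) = Add(-378, Mul(18, c)) (Function('q')(c) = Mul(18, Add(-21, c)) = Add(-378, Mul(18, c)))
Function('p')(A, k) = Mul(Pow(Add(A, k), -1), Add(1512, A)) (Function('p')(A, k) = Mul(Add(A, 1512), Pow(Add(k, A), -1)) = Mul(Add(1512, A), Pow(Add(A, k), -1)) = Mul(Pow(Add(A, k), -1), Add(1512, A)))
Add(Add(Function('q')(1131), Function('p')(785, Mul(Mul(-7, 10), -7))), Function('F')(328)) = Add(Add(Add(-378, Mul(18, 1131)), Mul(Pow(Add(785, Mul(Mul(-7, 10), -7)), -1), Add(1512, 785))), 1366) = Add(Add(Add(-378, 20358), Mul(Pow(Add(785, Mul(-70, -7)), -1), 2297)), 1366) = Add(Add(19980, Mul(Pow(Add(785, 490), -1), 2297)), 1366) = Add(Add(19980, Mul(Pow(1275, -1), 2297)), 1366) = Add(Add(19980, Mul(Rational(1, 1275), 2297)), 1366) = Add(Add(19980, Rational(2297, 1275)), 1366) = Add(Rational(25476797, 1275), 1366) = Rational(27218447, 1275)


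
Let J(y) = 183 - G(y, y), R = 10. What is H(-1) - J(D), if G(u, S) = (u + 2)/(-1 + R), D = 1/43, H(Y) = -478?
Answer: -85240/129 ≈ -660.78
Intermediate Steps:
D = 1/43 ≈ 0.023256
G(u, S) = 2/9 + u/9 (G(u, S) = (u + 2)/(-1 + 10) = (2 + u)/9 = (2 + u)*(⅑) = 2/9 + u/9)
J(y) = 1645/9 - y/9 (J(y) = 183 - (2/9 + y/9) = 183 + (-2/9 - y/9) = 1645/9 - y/9)
H(-1) - J(D) = -478 - (1645/9 - ⅑*1/43) = -478 - (1645/9 - 1/387) = -478 - 1*23578/129 = -478 - 23578/129 = -85240/129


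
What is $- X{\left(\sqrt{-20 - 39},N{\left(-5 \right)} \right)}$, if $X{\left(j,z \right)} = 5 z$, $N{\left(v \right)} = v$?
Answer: $25$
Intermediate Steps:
$- X{\left(\sqrt{-20 - 39},N{\left(-5 \right)} \right)} = - 5 \left(-5\right) = \left(-1\right) \left(-25\right) = 25$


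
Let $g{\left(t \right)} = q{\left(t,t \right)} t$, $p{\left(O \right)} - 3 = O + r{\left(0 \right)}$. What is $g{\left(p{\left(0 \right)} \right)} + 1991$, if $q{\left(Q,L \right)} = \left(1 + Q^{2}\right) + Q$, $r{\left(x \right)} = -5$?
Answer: $1985$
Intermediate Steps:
$q{\left(Q,L \right)} = 1 + Q + Q^{2}$
$p{\left(O \right)} = -2 + O$ ($p{\left(O \right)} = 3 + \left(O - 5\right) = 3 + \left(-5 + O\right) = -2 + O$)
$g{\left(t \right)} = t \left(1 + t + t^{2}\right)$ ($g{\left(t \right)} = \left(1 + t + t^{2}\right) t = t \left(1 + t + t^{2}\right)$)
$g{\left(p{\left(0 \right)} \right)} + 1991 = \left(-2 + 0\right) \left(1 + \left(-2 + 0\right) + \left(-2 + 0\right)^{2}\right) + 1991 = - 2 \left(1 - 2 + \left(-2\right)^{2}\right) + 1991 = - 2 \left(1 - 2 + 4\right) + 1991 = \left(-2\right) 3 + 1991 = -6 + 1991 = 1985$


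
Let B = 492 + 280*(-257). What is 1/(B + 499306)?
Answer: 1/427838 ≈ 2.3373e-6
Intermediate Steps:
B = -71468 (B = 492 - 71960 = -71468)
1/(B + 499306) = 1/(-71468 + 499306) = 1/427838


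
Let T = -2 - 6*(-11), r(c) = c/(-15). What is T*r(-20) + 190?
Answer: 826/3 ≈ 275.33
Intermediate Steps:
r(c) = -c/15 (r(c) = c*(-1/15) = -c/15)
T = 64 (T = -2 + 66 = 64)
T*r(-20) + 190 = 64*(-1/15*(-20)) + 190 = 64*(4/3) + 190 = 256/3 + 190 = 826/3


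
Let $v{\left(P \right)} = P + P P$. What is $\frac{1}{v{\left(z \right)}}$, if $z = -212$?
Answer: $\frac{1}{44732} \approx 2.2355 \cdot 10^{-5}$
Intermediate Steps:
$v{\left(P \right)} = P + P^{2}$
$\frac{1}{v{\left(z \right)}} = \frac{1}{\left(-212\right) \left(1 - 212\right)} = \frac{1}{\left(-212\right) \left(-211\right)} = \frac{1}{44732}$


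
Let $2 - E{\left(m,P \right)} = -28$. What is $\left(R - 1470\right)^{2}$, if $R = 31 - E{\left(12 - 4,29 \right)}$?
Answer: $2157961$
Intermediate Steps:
$E{\left(m,P \right)} = 30$ ($E{\left(m,P \right)} = 2 - -28 = 2 + 28 = 30$)
$R = 1$ ($R = 31 - 30 = 1$)
$\left(R - 1470\right)^{2} = \left(1 - 1470\right)^{2} = \left(-1469\right)^{2} = 2157961$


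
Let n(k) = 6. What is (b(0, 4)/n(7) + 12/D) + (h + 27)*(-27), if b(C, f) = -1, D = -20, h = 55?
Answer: -66443/30 ≈ -2214.8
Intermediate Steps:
(b(0, 4)/n(7) + 12/D) + (h + 27)*(-27) = (-1/6 + 12/(-20)) + (55 + 27)*(-27) = (-1*⅙ + 12*(-1/20)) + 82*(-27) = (-⅙ - ⅗) - 2214 = -23/30 - 2214 = -66443/30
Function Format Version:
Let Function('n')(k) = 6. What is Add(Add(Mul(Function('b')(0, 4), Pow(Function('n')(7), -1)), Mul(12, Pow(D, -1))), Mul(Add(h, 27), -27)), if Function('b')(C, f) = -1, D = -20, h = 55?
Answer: Rational(-66443, 30) ≈ -2214.8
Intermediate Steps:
Add(Add(Mul(Function('b')(0, 4), Pow(Function('n')(7), -1)), Mul(12, Pow(D, -1))), Mul(Add(h, 27), -27)) = Add(Add(Mul(-1, Pow(6, -1)), Mul(12, Pow(-20, -1))), Mul(Add(55, 27), -27)) = Add(Add(Mul(-1, Rational(1, 6)), Mul(12, Rational(-1, 20))), Mul(82, -27)) = Add(Add(Rational(-1, 6), Rational(-3, 5)), -2214) = Add(Rational(-23, 30), -2214) = Rational(-66443, 30)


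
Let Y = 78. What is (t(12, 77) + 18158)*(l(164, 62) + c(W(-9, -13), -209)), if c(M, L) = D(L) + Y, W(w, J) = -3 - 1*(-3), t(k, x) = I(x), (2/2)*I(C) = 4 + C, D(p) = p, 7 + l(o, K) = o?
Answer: 474214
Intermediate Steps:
l(o, K) = -7 + o
I(C) = 4 + C
t(k, x) = 4 + x
W(w, J) = 0 (W(w, J) = -3 + 3 = 0)
c(M, L) = 78 + L (c(M, L) = L + 78 = 78 + L)
(t(12, 77) + 18158)*(l(164, 62) + c(W(-9, -13), -209)) = ((4 + 77) + 18158)*((-7 + 164) + (78 - 209)) = (81 + 18158)*(157 - 131) = 18239*26 = 474214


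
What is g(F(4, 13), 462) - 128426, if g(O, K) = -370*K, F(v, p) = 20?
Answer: -299366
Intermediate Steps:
g(F(4, 13), 462) - 128426 = -370*462 - 128426 = -170940 - 128426 = -299366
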